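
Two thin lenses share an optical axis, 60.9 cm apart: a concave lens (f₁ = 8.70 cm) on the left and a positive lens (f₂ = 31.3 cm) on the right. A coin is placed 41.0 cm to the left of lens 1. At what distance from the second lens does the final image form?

57.9 cm

Lens 1 is diverging, so f₁ = −8.70 cm.
Lens 1: 1/d_i1 = 1/f₁ − 1/d_o1 = 1/(-8.70) − 1/(41.0) = -0.1393, so d_i1 = -7.177 cm.
The intermediate image is 7.177 cm to the left of lens 1 (virtual), which is 60.9 − (-7.177) = 68.08 cm to the left of lens 2, so d_o2 = +68.08 cm.
Lens 2: 1/d_i2 = 1/f₂ − 1/d_o2 = 1/(31.3) − 1/(68.08) = 0.01726, so d_i2 = 57.9 cm.
The final image is real, 57.9 cm to the right of lens 2 (overall magnification ≈ -0.15).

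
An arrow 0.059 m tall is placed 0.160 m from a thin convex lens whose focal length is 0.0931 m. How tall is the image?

0.0821 m

1/d_i = 1/f − 1/d_o = 1/(0.09310) − 1/(0.160) = 4.491, so d_i = 0.2227 m.
m = −d_i/d_o = -1.392.
|h_i| = |m|·h_o = 1.392 × 0.059 = 0.0821 m. The image is real, inverted and enlarged, on the far side of the lens.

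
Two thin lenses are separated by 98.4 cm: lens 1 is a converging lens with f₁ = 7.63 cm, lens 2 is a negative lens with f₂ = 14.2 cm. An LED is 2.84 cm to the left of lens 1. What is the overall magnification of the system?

Lens 1: 1/d_i1 = 1/(7.63) − 1/(2.84) = -0.2211, so d_i1 = -4.524 cm; m₁ = −d_i1/d_o1 = +1.593.
d_o2 = 98.4 − (-4.524) = 102.9 cm.
f₂ = −14.2 cm (diverging).
Lens 2: 1/d_i2 = 1/(-14.2) − 1/(102.9) = -0.08014, so d_i2 = -12.48 cm; m₂ = −d_i2/d_o2 = +0.1213.
m = m₁·m₂ = (+1.593)(+0.1213) = +0.193.

m = +0.193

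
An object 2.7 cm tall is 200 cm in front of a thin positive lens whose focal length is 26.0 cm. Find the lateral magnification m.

m = -0.149

1/d_i = 1/f − 1/d_o = 1/(26.00) − 1/(200) = 0.03346, so d_i = 29.89 cm.
m = −d_i/d_o = −(29.89)/(200) = -0.149.
The image is real, inverted and reduced, on the far side of the lens.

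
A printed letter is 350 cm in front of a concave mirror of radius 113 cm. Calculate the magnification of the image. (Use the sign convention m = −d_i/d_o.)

f = R/2 = 113/2 = 56.50 cm.
1/d_i = 1/f − 1/d_o = 1/(56.50) − 1/(350) = 0.01484, so d_i = 67.38 cm.
m = −d_i/d_o = −(67.38)/(350) = -0.193.
The image is real, inverted and reduced, in front of the mirror.

m = -0.193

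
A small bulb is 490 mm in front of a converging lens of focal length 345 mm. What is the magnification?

1/d_i = 1/f − 1/d_o = 1/(345.0) − 1/(490) = 0.0008577, so d_i = 1166 mm.
m = −d_i/d_o = −(1166)/(490) = -2.38.
The image is real, inverted and enlarged, on the far side of the lens.

m = -2.38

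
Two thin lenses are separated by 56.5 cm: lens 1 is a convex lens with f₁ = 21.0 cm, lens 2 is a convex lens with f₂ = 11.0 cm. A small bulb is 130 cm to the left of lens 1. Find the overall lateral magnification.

m = +0.104

Lens 1: 1/d_i1 = 1/(21.0) − 1/(130) = 0.03993, so d_i1 = 25.05 cm; m₁ = −d_i1/d_o1 = -0.1927.
d_o2 = 56.5 − (25.05) = 31.45 cm.
Lens 2: 1/d_i2 = 1/(11.0) − 1/(31.45) = 0.05911, so d_i2 = 16.92 cm; m₂ = −d_i2/d_o2 = -0.5379.
m = m₁·m₂ = (-0.1927)(-0.5379) = +0.104.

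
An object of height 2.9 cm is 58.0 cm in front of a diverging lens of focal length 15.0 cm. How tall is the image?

For a diverging lens, f = -15.0 cm.
1/d_i = 1/f − 1/d_o = 1/(-15.00) − 1/(58.0) = -0.08391, so d_i = -11.92 cm.
m = −d_i/d_o = +0.2055.
|h_i| = |m|·h_o = 0.2055 × 2.9 = 0.596 cm. The image is virtual, upright and reduced, on the same side as the object.

0.596 cm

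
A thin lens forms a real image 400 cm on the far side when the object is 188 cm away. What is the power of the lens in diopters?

P = +0.782 D

d_i = +400 cm.
1/f = 1/d_o + 1/d_i = 1/(188) + 1/(400) = 0.007819 cm⁻¹.
f = 127.9 cm = 1.279 m, so P = 1/f = +0.782 D.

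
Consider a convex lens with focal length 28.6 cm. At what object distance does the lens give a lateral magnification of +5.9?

23.8 cm

m = −d_i/d_o ⇒ d_i = −m·d_o.
1/f = 1/d_o + 1/d_i = 1/d_o − 1/(m·d_o) = (1 − 1/m)/d_o, so d_o = f(1 − 1/m) = (28.60)(1 − 1/(+5.9)) = 23.8 cm.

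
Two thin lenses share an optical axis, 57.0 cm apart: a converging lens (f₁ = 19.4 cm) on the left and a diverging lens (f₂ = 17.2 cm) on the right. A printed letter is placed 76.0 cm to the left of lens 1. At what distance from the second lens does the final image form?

Lens 1: 1/d_i1 = 1/f₁ − 1/d_o1 = 1/(19.4) − 1/(76.0) = 0.03839, so d_i1 = 26.05 cm.
The intermediate image is 26.05 cm to the right of lens 1, which is 57.0 − (26.05) = 30.95 cm to the left of lens 2, so d_o2 = +30.95 cm.
Lens 2 is diverging, so f₂ = −17.2 cm.
Lens 2: 1/d_i2 = 1/f₂ − 1/d_o2 = 1/(-17.2) − 1/(30.95) = -0.09045, so d_i2 = -11.1 cm.
The final image is virtual, 11.1 cm to the left of lens 2 (overall magnification ≈ -0.12).

11.1 cm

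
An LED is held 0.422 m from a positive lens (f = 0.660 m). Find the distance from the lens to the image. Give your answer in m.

Lens equation: 1/d_i = 1/f − 1/d_o = 1/(0.6600) − 1/(0.422) = 1.515 − 2.370 = -0.8545, so d_i = -1.17 m.
The image is virtual, upright and enlarged, on the same side as the object.

1.17 m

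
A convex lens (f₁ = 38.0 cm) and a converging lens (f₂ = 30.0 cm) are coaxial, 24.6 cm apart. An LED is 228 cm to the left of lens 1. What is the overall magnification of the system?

Lens 1: 1/d_i1 = 1/(38.0) − 1/(228) = 0.02193, so d_i1 = 45.60 cm; m₁ = −d_i1/d_o1 = -0.2000.
d_o2 = 24.6 − (45.60) = -21.00 cm (virtual object).
Lens 2: 1/d_i2 = 1/(30.0) − 1/(-21.00) = 0.08095, so d_i2 = 12.35 cm; m₂ = −d_i2/d_o2 = +0.5882.
m = m₁·m₂ = (-0.2000)(+0.5882) = -0.118.

m = -0.118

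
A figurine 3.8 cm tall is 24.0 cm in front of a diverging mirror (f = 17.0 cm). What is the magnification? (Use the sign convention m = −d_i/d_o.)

For a diverging mirror, f = -17.0 cm.
1/d_i = 1/f − 1/d_o = 1/(-17.00) − 1/(24.0) = -0.1005, so d_i = -9.951 cm.
m = −d_i/d_o = −(-9.951)/(24.0) = +0.415.
The image is virtual, upright and reduced, behind the mirror.

m = +0.415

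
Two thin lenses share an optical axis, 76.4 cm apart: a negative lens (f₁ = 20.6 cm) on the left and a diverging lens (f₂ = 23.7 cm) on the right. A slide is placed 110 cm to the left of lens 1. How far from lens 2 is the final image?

18.9 cm

Lens 1 is diverging, so f₁ = −20.6 cm.
Lens 1: 1/d_i1 = 1/f₁ − 1/d_o1 = 1/(-20.6) − 1/(110) = -0.05763, so d_i1 = -17.35 cm.
The intermediate image is 17.35 cm to the left of lens 1 (virtual), which is 76.4 − (-17.35) = 93.75 cm to the left of lens 2, so d_o2 = +93.75 cm.
Lens 2 is diverging, so f₂ = −23.7 cm.
Lens 2: 1/d_i2 = 1/f₂ − 1/d_o2 = 1/(-23.7) − 1/(93.75) = -0.05286, so d_i2 = -18.9 cm.
The final image is virtual, 18.9 cm to the left of lens 2 (overall magnification ≈ 0.032).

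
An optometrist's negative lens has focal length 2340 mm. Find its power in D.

For a negative lens, f = −2340 mm.
f = -234 cm = -2.34 m.
P = 1/f = 1/(-2.34 m) = -0.427 D.

P = -0.427 D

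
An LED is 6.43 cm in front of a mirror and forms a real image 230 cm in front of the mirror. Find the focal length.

Real image ⇒ d_i = +230 cm.
1/f = 1/d_o + 1/d_i = 1/(6.43) + 1/(230) = 0.1599, so f = 6.26 cm.
Since f is positive, the mirror is concave.

f = 6.26 cm (concave)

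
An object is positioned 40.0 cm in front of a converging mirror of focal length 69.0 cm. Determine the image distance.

95.2 cm

Mirror equation: 1/s_i = 1/f − 1/s_o = 1/(69.00) − 1/(40.0) = 0.01449 − 0.02500 = -0.01051, so s_i = -95.2 cm.
The image is virtual, upright and enlarged, behind the mirror.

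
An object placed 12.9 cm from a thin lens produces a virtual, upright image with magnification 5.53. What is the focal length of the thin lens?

f = 15.7 cm (converging)

m = −d_i/d_o ⇒ d_i = −m·d_o = −(+5.53)·(12.9) = -71.34 cm.
1/f = 1/d_o + 1/d_i = 1/(12.9) + 1/(-71.34) = 0.06350, so f = 15.7 cm.
Since f is positive, the thin lens is converging.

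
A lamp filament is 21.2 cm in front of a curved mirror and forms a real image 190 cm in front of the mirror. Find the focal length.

f = 19.1 cm (concave)

Real image ⇒ d_i = +190 cm.
1/f = 1/d_o + 1/d_i = 1/(21.2) + 1/(190) = 0.05243, so f = 19.1 cm.
Since f is positive, the curved mirror is concave.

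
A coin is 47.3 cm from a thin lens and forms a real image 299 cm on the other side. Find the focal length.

f = 40.8 cm (converging)

Real image ⇒ d_i = +299 cm.
1/f = 1/d_o + 1/d_i = 1/(47.3) + 1/(299) = 0.02449, so f = 40.8 cm.
Since f is positive, the thin lens is converging.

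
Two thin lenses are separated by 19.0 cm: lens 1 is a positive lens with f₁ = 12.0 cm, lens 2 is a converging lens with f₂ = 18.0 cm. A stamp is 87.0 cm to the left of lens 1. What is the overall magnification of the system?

Lens 1: 1/d_i1 = 1/(12.0) − 1/(87.0) = 0.07184, so d_i1 = 13.92 cm; m₁ = −d_i1/d_o1 = -0.1600.
d_o2 = 19.0 − (13.92) = 5.080 cm.
Lens 2: 1/d_i2 = 1/(18.0) − 1/(5.080) = -0.1413, so d_i2 = -7.077 cm; m₂ = −d_i2/d_o2 = +1.393.
m = m₁·m₂ = (-0.1600)(+1.393) = -0.223.

m = -0.223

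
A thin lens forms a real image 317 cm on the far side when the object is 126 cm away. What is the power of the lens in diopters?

d_i = +317 cm.
1/f = 1/d_o + 1/d_i = 1/(126) + 1/(317) = 0.01109 cm⁻¹.
f = 90.16 cm = 0.9016 m, so P = 1/f = +1.11 D.

P = +1.11 D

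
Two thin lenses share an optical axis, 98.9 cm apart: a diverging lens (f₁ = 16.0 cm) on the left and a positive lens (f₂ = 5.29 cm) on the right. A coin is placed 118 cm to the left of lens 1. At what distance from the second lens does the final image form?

5.55 cm

Lens 1 is diverging, so f₁ = −16.0 cm.
Lens 1: 1/d_i1 = 1/f₁ − 1/d_o1 = 1/(-16.0) − 1/(118) = -0.07097, so d_i1 = -14.09 cm.
The intermediate image is 14.09 cm to the left of lens 1 (virtual), which is 98.9 − (-14.09) = 113.0 cm to the left of lens 2, so d_o2 = +113.0 cm.
Lens 2: 1/d_i2 = 1/f₂ − 1/d_o2 = 1/(5.29) − 1/(113.0) = 0.1802, so d_i2 = 5.55 cm.
The final image is real, 5.55 cm to the right of lens 2 (overall magnification ≈ -0.0059).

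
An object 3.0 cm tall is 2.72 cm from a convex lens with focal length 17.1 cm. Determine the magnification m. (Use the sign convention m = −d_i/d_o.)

m = +1.19

1/d_i = 1/f − 1/d_o = 1/(17.10) − 1/(2.72) = -0.3092, so d_i = -3.234 cm.
m = −d_i/d_o = −(-3.234)/(2.72) = +1.19.
The image is virtual, upright and enlarged, on the same side as the object.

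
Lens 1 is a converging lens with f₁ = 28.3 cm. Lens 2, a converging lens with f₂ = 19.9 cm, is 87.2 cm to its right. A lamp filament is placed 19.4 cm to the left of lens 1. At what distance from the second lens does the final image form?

Lens 1: 1/d_i1 = 1/f₁ − 1/d_o1 = 1/(28.3) − 1/(19.4) = -0.01621, so d_i1 = -61.69 cm.
The intermediate image is 61.69 cm to the left of lens 1 (virtual), which is 87.2 − (-61.69) = 148.9 cm to the left of lens 2, so d_o2 = +148.9 cm.
Lens 2: 1/d_i2 = 1/f₂ − 1/d_o2 = 1/(19.9) − 1/(148.9) = 0.04354, so d_i2 = 23.0 cm.
The final image is real, 23.0 cm to the right of lens 2 (overall magnification ≈ -0.49).

23.0 cm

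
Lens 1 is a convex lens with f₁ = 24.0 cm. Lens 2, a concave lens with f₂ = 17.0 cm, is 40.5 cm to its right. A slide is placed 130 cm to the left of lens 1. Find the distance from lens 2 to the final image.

Lens 1: 1/d_i1 = 1/f₁ − 1/d_o1 = 1/(24.0) − 1/(130) = 0.03397, so d_i1 = 29.43 cm.
The intermediate image is 29.43 cm to the right of lens 1, which is 40.5 − (29.43) = 11.07 cm to the left of lens 2, so d_o2 = +11.07 cm.
Lens 2 is diverging, so f₂ = −17.0 cm.
Lens 2: 1/d_i2 = 1/f₂ − 1/d_o2 = 1/(-17.0) − 1/(11.07) = -0.1492, so d_i2 = -6.70 cm.
The final image is virtual, 6.70 cm to the left of lens 2 (overall magnification ≈ -0.14).

6.70 cm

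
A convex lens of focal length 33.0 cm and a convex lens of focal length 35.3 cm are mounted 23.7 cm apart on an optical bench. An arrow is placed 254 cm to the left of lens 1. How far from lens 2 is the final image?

10.1 cm

Lens 1: 1/d_i1 = 1/f₁ − 1/d_o1 = 1/(33.0) − 1/(254) = 0.02637, so d_i1 = 37.93 cm.
The intermediate image is 37.93 cm to the right of lens 1, which lies 14.23 cm to the right of lens 2 — a virtual object — so d_o2 = −14.23 cm.
Lens 2: 1/d_i2 = 1/f₂ − 1/d_o2 = 1/(35.3) − 1/(-14.23) = 0.09860, so d_i2 = 10.1 cm.
The final image is real, 10.1 cm to the right of lens 2 (overall magnification ≈ -0.11).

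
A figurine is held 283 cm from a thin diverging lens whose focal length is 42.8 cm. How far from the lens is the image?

37.2 cm

For a diverging lens, f = -42.8 cm.
Lens equation: 1/s_i = 1/f − 1/s_o = 1/(-42.80) − 1/(283) = -0.02336 − 0.003534 = -0.02690, so s_i = -37.2 cm.
The image is virtual, upright and reduced, on the same side as the object.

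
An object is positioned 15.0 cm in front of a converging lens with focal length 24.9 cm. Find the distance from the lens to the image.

37.7 cm

Thin-lens equation: 1/q = 1/f − 1/p = 1/(24.90) − 1/(15.0) = 0.04016 − 0.06667 = -0.02651, so q = -37.7 cm.
The image is virtual, upright and enlarged, on the same side as the object.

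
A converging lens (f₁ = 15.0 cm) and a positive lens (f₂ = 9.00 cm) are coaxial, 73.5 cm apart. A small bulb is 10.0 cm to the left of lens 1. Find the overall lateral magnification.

Lens 1: 1/d_i1 = 1/(15.0) − 1/(10.0) = -0.03333, so d_i1 = -30.00 cm; m₁ = −d_i1/d_o1 = +3.000.
d_o2 = 73.5 − (-30.00) = 103.5 cm.
Lens 2: 1/d_i2 = 1/(9.00) − 1/(103.5) = 0.1014, so d_i2 = 9.857 cm; m₂ = −d_i2/d_o2 = -0.09524.
m = m₁·m₂ = (+3.000)(-0.09524) = -0.286.

m = -0.286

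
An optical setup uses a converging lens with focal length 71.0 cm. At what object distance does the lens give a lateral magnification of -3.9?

m = −d_i/d_o ⇒ d_i = −m·d_o.
1/f = 1/d_o + 1/d_i = 1/d_o − 1/(m·d_o) = (1 − 1/m)/d_o, so d_o = f(1 − 1/m) = (71.00)(1 − 1/(-3.9)) = 89.2 cm.

89.2 cm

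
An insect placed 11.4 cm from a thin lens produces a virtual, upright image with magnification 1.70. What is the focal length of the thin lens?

f = 27.7 cm (converging)

m = −d_i/d_o ⇒ d_i = −m·d_o = −(+1.70)·(11.4) = -19.38 cm.
1/f = 1/d_o + 1/d_i = 1/(11.4) + 1/(-19.38) = 0.03612, so f = 27.7 cm.
Since f is positive, the thin lens is converging.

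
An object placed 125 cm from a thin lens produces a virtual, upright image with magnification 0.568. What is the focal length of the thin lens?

f = -164 cm (diverging)

m = −d_i/d_o ⇒ d_i = −m·d_o = −(+0.568)·(125) = -71.00 cm.
1/f = 1/d_o + 1/d_i = 1/(125) + 1/(-71.00) = -0.006085, so f = -164 cm.
Since f is negative, the thin lens is diverging.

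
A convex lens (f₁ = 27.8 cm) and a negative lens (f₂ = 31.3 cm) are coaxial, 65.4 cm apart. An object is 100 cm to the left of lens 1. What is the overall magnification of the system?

m = -0.207

Lens 1: 1/d_i1 = 1/(27.8) − 1/(100) = 0.02597, so d_i1 = 38.50 cm; m₁ = −d_i1/d_o1 = -0.3850.
d_o2 = 65.4 − (38.50) = 26.90 cm.
f₂ = −31.3 cm (diverging).
Lens 2: 1/d_i2 = 1/(-31.3) − 1/(26.90) = -0.06912, so d_i2 = -14.47 cm; m₂ = −d_i2/d_o2 = +0.5378.
m = m₁·m₂ = (-0.3850)(+0.5378) = -0.207.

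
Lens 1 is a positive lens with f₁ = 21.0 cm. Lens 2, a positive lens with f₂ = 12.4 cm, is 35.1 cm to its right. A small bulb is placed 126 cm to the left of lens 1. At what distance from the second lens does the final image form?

49.1 cm

Lens 1: 1/d_i1 = 1/f₁ − 1/d_o1 = 1/(21.0) − 1/(126) = 0.03968, so d_i1 = 25.20 cm.
The intermediate image is 25.20 cm to the right of lens 1, which is 35.1 − (25.20) = 9.900 cm to the left of lens 2, so d_o2 = +9.900 cm.
Lens 2: 1/d_i2 = 1/f₂ − 1/d_o2 = 1/(12.4) − 1/(9.900) = -0.02036, so d_i2 = -49.1 cm.
The final image is virtual, 49.1 cm to the left of lens 2 (overall magnification ≈ -0.99).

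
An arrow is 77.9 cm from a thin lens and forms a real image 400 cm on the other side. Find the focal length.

f = 65.2 cm (converging)

Real image ⇒ d_i = +400 cm.
1/f = 1/d_o + 1/d_i = 1/(77.9) + 1/(400) = 0.01534, so f = 65.2 cm.
Since f is positive, the thin lens is converging.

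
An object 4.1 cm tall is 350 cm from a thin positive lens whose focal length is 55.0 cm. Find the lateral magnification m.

1/d_i = 1/f − 1/d_o = 1/(55.00) − 1/(350) = 0.01532, so d_i = 65.25 cm.
m = −d_i/d_o = −(65.25)/(350) = -0.186.
The image is real, inverted and reduced, on the far side of the lens.

m = -0.186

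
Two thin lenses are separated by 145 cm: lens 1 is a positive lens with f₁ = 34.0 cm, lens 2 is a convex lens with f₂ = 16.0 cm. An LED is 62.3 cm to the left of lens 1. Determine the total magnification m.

Lens 1: 1/d_i1 = 1/(34.0) − 1/(62.3) = 0.01336, so d_i1 = 74.85 cm; m₁ = −d_i1/d_o1 = -1.201.
d_o2 = 145 − (74.85) = 70.15 cm.
Lens 2: 1/d_i2 = 1/(16.0) − 1/(70.15) = 0.04824, so d_i2 = 20.73 cm; m₂ = −d_i2/d_o2 = -0.2955.
m = m₁·m₂ = (-1.201)(-0.2955) = +0.355.

m = +0.355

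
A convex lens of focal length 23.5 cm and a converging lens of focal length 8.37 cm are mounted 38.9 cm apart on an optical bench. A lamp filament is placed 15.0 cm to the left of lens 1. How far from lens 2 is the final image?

9.34 cm

Lens 1: 1/d_i1 = 1/f₁ − 1/d_o1 = 1/(23.5) − 1/(15.0) = -0.02411, so d_i1 = -41.47 cm.
The intermediate image is 41.47 cm to the left of lens 1 (virtual), which is 38.9 − (-41.47) = 80.37 cm to the left of lens 2, so d_o2 = +80.37 cm.
Lens 2: 1/d_i2 = 1/f₂ − 1/d_o2 = 1/(8.37) − 1/(80.37) = 0.1070, so d_i2 = 9.34 cm.
The final image is real, 9.34 cm to the right of lens 2 (overall magnification ≈ -0.32).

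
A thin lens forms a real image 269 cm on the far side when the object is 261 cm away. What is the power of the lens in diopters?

P = +0.755 D

d_i = +269 cm.
1/f = 1/d_o + 1/d_i = 1/(261) + 1/(269) = 0.007549 cm⁻¹.
f = 132.5 cm = 1.325 m, so P = 1/f = +0.755 D.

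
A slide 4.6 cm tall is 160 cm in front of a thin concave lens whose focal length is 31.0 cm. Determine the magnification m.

For a concave lens, f = -31.0 cm.
1/d_i = 1/f − 1/d_o = 1/(-31.00) − 1/(160) = -0.03851, so d_i = -25.97 cm.
m = −d_i/d_o = −(-25.97)/(160) = +0.162.
The image is virtual, upright and reduced, on the same side as the object.

m = +0.162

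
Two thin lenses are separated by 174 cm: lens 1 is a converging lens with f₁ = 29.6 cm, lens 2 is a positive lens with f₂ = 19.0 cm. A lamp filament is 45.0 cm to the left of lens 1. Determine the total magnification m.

Lens 1: 1/d_i1 = 1/(29.6) − 1/(45.0) = 0.01156, so d_i1 = 86.49 cm; m₁ = −d_i1/d_o1 = -1.922.
d_o2 = 174 − (86.49) = 87.51 cm.
Lens 2: 1/d_i2 = 1/(19.0) − 1/(87.51) = 0.04120, so d_i2 = 24.27 cm; m₂ = −d_i2/d_o2 = -0.2773.
m = m₁·m₂ = (-1.922)(-0.2773) = +0.533.

m = +0.533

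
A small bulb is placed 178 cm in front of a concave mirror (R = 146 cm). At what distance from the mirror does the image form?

124 cm

f = R/2 = 146/2 = 73.00 cm.
Mirror equation: 1/s_i = 1/f − 1/s_o = 1/(73.00) − 1/(178) = 0.01370 − 0.005618 = 0.008081, so s_i = 124 cm.
The image is real, inverted and reduced, in front of the mirror.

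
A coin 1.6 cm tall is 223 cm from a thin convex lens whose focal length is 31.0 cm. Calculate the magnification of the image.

1/d_i = 1/f − 1/d_o = 1/(31.00) − 1/(223) = 0.02777, so d_i = 36.01 cm.
m = −d_i/d_o = −(36.01)/(223) = -0.161.
The image is real, inverted and reduced, on the far side of the lens.

m = -0.161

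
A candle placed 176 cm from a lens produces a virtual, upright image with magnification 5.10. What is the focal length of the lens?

f = 219 cm (converging)

m = −d_i/d_o ⇒ d_i = −m·d_o = −(+5.10)·(176) = -897.6 cm.
1/f = 1/d_o + 1/d_i = 1/(176) + 1/(-897.6) = 0.004568, so f = 219 cm.
Since f is positive, the lens is converging.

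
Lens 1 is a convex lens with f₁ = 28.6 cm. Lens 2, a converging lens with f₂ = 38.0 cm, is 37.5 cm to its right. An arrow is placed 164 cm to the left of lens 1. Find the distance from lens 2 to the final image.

Lens 1: 1/d_i1 = 1/f₁ − 1/d_o1 = 1/(28.6) − 1/(164) = 0.02887, so d_i1 = 34.64 cm.
The intermediate image is 34.64 cm to the right of lens 1, which is 37.5 − (34.64) = 2.860 cm to the left of lens 2, so d_o2 = +2.860 cm.
Lens 2: 1/d_i2 = 1/f₂ − 1/d_o2 = 1/(38.0) − 1/(2.860) = -0.3233, so d_i2 = -3.09 cm.
The final image is virtual, 3.09 cm to the left of lens 2 (overall magnification ≈ -0.23).

3.09 cm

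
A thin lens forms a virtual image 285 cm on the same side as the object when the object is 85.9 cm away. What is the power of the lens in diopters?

P = +0.813 D

Virtual image ⇒ d_i = −285 cm.
1/f = 1/d_o + 1/d_i = 1/(85.9) + 1/(-285) = 0.008133 cm⁻¹.
f = 123.0 cm = 1.230 m, so P = 1/f = +0.813 D.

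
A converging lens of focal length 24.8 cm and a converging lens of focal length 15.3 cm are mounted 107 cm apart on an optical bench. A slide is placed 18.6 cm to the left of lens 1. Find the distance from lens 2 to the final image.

Lens 1: 1/d_i1 = 1/f₁ − 1/d_o1 = 1/(24.8) − 1/(18.6) = -0.01344, so d_i1 = -74.40 cm.
The intermediate image is 74.40 cm to the left of lens 1 (virtual), which is 107 − (-74.40) = 181.4 cm to the left of lens 2, so d_o2 = +181.4 cm.
Lens 2: 1/d_i2 = 1/f₂ − 1/d_o2 = 1/(15.3) − 1/(181.4) = 0.05985, so d_i2 = 16.7 cm.
The final image is real, 16.7 cm to the right of lens 2 (overall magnification ≈ -0.37).

16.7 cm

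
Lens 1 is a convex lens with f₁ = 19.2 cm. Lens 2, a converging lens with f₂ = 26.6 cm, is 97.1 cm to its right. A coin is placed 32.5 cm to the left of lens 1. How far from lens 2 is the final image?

Lens 1: 1/d_i1 = 1/f₁ − 1/d_o1 = 1/(19.2) − 1/(32.5) = 0.02131, so d_i1 = 46.92 cm.
The intermediate image is 46.92 cm to the right of lens 1, which is 97.1 − (46.92) = 50.18 cm to the left of lens 2, so d_o2 = +50.18 cm.
Lens 2: 1/d_i2 = 1/f₂ − 1/d_o2 = 1/(26.6) − 1/(50.18) = 0.01767, so d_i2 = 56.6 cm.
The final image is real, 56.6 cm to the right of lens 2 (overall magnification ≈ 1.6).

56.6 cm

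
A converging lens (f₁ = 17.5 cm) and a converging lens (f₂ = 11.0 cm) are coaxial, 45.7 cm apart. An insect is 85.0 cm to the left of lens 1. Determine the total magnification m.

m = +0.225

Lens 1: 1/d_i1 = 1/(17.5) − 1/(85.0) = 0.04538, so d_i1 = 22.04 cm; m₁ = −d_i1/d_o1 = -0.2593.
d_o2 = 45.7 − (22.04) = 23.66 cm.
Lens 2: 1/d_i2 = 1/(11.0) − 1/(23.66) = 0.04864, so d_i2 = 20.56 cm; m₂ = −d_i2/d_o2 = -0.8689.
m = m₁·m₂ = (-0.2593)(-0.8689) = +0.225.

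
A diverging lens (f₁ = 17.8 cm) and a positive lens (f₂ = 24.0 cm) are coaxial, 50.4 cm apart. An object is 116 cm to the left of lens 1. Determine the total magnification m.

f₁ = −17.8 cm (diverging).
Lens 1: 1/d_i1 = 1/(-17.8) − 1/(116) = -0.06480, so d_i1 = -15.43 cm; m₁ = −d_i1/d_o1 = +0.1330.
d_o2 = 50.4 − (-15.43) = 65.83 cm.
Lens 2: 1/d_i2 = 1/(24.0) − 1/(65.83) = 0.02648, so d_i2 = 37.77 cm; m₂ = −d_i2/d_o2 = -0.5738.
m = m₁·m₂ = (+0.1330)(-0.5738) = -0.0763.

m = -0.0763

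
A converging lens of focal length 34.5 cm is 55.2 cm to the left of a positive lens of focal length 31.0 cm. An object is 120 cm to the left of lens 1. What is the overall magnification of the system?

Lens 1: 1/d_i1 = 1/(34.5) − 1/(120) = 0.02065, so d_i1 = 48.42 cm; m₁ = −d_i1/d_o1 = -0.4035.
d_o2 = 55.2 − (48.42) = 6.780 cm.
Lens 2: 1/d_i2 = 1/(31.0) − 1/(6.780) = -0.1152, so d_i2 = -8.678 cm; m₂ = −d_i2/d_o2 = +1.280.
m = m₁·m₂ = (-0.4035)(+1.280) = -0.516.

m = -0.516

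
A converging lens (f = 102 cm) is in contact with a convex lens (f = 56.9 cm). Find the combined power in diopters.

P₁ = 1/f₁ = 1/(1.02 m) = +0.9804 D; P₂ = 1/f₂ = 1/(0.569 m) = +1.757 D.
For thin lenses in contact, P = P₁ + P₂ = (+0.9804) + (+1.757) = +2.74 D.

P = +2.74 D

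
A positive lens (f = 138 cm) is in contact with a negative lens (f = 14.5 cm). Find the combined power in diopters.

P₁ = 1/f₁ = 1/(1.38 m) = +0.7246 D; P₂ = 1/f₂ = 1/(-0.145 m) = -6.897 D.
For thin lenses in contact, P = P₁ + P₂ = (+0.7246) + (-6.897) = -6.17 D.

P = -6.17 D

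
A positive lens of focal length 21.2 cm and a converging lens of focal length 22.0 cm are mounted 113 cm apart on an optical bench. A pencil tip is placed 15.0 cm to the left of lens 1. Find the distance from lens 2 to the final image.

25.4 cm

Lens 1: 1/d_i1 = 1/f₁ − 1/d_o1 = 1/(21.2) − 1/(15.0) = -0.01950, so d_i1 = -51.29 cm.
The intermediate image is 51.29 cm to the left of lens 1 (virtual), which is 113 − (-51.29) = 164.3 cm to the left of lens 2, so d_o2 = +164.3 cm.
Lens 2: 1/d_i2 = 1/f₂ − 1/d_o2 = 1/(22.0) − 1/(164.3) = 0.03937, so d_i2 = 25.4 cm.
The final image is real, 25.4 cm to the right of lens 2 (overall magnification ≈ -0.53).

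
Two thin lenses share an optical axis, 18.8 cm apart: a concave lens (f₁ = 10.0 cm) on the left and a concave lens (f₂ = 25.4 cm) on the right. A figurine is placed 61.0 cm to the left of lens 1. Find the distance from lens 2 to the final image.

Lens 1 is diverging, so f₁ = −10.0 cm.
Lens 1: 1/d_i1 = 1/f₁ − 1/d_o1 = 1/(-10.0) − 1/(61.0) = -0.1164, so d_i1 = -8.592 cm.
The intermediate image is 8.592 cm to the left of lens 1 (virtual), which is 18.8 − (-8.592) = 27.39 cm to the left of lens 2, so d_o2 = +27.39 cm.
Lens 2 is diverging, so f₂ = −25.4 cm.
Lens 2: 1/d_i2 = 1/f₂ − 1/d_o2 = 1/(-25.4) − 1/(27.39) = -0.07588, so d_i2 = -13.2 cm.
The final image is virtual, 13.2 cm to the left of lens 2 (overall magnification ≈ 0.068).

13.2 cm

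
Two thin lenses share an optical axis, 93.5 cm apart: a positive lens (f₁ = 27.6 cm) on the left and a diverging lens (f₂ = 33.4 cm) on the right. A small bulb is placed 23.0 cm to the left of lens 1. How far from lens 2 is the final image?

29.2 cm

Lens 1: 1/d_i1 = 1/f₁ − 1/d_o1 = 1/(27.6) − 1/(23.0) = -0.007246, so d_i1 = -138.0 cm.
The intermediate image is 138.0 cm to the left of lens 1 (virtual), which is 93.5 − (-138.0) = 231.5 cm to the left of lens 2, so d_o2 = +231.5 cm.
Lens 2 is diverging, so f₂ = −33.4 cm.
Lens 2: 1/d_i2 = 1/f₂ − 1/d_o2 = 1/(-33.4) − 1/(231.5) = -0.03426, so d_i2 = -29.2 cm.
The final image is virtual, 29.2 cm to the left of lens 2 (overall magnification ≈ 0.76).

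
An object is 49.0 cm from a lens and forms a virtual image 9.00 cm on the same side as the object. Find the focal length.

Virtual image ⇒ d_i = −9.00 cm.
1/f = 1/d_o + 1/d_i = 1/(49.0) + 1/(-9.00) = -0.09070, so f = -11.0 cm.
Since f is negative, the lens is diverging.

f = -11.0 cm (diverging)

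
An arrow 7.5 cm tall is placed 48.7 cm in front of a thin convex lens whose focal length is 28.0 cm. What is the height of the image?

1/d_i = 1/f − 1/d_o = 1/(28.00) − 1/(48.7) = 0.01518, so d_i = 65.87 cm.
m = −d_i/d_o = -1.353.
|h_i| = |m|·h_o = 1.353 × 7.5 = 10.1 cm. The image is real, inverted and enlarged, on the far side of the lens.

10.1 cm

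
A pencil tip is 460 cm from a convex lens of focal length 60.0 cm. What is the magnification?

m = -0.150

1/d_i = 1/f − 1/d_o = 1/(60.00) − 1/(460) = 0.01449, so d_i = 69.00 cm.
m = −d_i/d_o = −(69.00)/(460) = -0.150.
The image is real, inverted and reduced, on the far side of the lens.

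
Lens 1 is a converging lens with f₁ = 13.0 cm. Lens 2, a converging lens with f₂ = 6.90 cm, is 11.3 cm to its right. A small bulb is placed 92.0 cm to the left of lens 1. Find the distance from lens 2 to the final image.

Lens 1: 1/d_i1 = 1/f₁ − 1/d_o1 = 1/(13.0) − 1/(92.0) = 0.06605, so d_i1 = 15.14 cm.
The intermediate image is 15.14 cm to the right of lens 1, which lies 3.840 cm to the right of lens 2 — a virtual object — so d_o2 = −3.840 cm.
Lens 2: 1/d_i2 = 1/f₂ − 1/d_o2 = 1/(6.90) − 1/(-3.840) = 0.4053, so d_i2 = 2.47 cm.
The final image is real, 2.47 cm to the right of lens 2 (overall magnification ≈ -0.11).

2.47 cm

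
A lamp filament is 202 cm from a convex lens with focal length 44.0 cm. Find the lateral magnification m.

m = -0.278

1/d_i = 1/f − 1/d_o = 1/(44.00) − 1/(202) = 0.01778, so d_i = 56.25 cm.
m = −d_i/d_o = −(56.25)/(202) = -0.278.
The image is real, inverted and reduced, on the far side of the lens.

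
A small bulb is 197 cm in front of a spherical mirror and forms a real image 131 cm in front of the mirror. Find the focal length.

f = 78.7 cm (concave)

Real image ⇒ d_i = +131 cm.
1/f = 1/d_o + 1/d_i = 1/(197) + 1/(131) = 0.01271, so f = 78.7 cm.
Since f is positive, the spherical mirror is concave.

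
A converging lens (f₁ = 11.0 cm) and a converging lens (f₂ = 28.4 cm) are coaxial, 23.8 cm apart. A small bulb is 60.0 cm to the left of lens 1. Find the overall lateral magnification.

m = -0.353

Lens 1: 1/d_i1 = 1/(11.0) − 1/(60.0) = 0.07424, so d_i1 = 13.47 cm; m₁ = −d_i1/d_o1 = -0.2245.
d_o2 = 23.8 − (13.47) = 10.33 cm.
Lens 2: 1/d_i2 = 1/(28.4) − 1/(10.33) = -0.06159, so d_i2 = -16.24 cm; m₂ = −d_i2/d_o2 = +1.572.
m = m₁·m₂ = (-0.2245)(+1.572) = -0.353.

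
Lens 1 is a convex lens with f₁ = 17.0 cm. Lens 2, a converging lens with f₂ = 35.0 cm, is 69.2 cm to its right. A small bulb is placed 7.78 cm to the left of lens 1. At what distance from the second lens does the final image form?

60.2 cm

Lens 1: 1/d_i1 = 1/f₁ − 1/d_o1 = 1/(17.0) − 1/(7.78) = -0.06971, so d_i1 = -14.34 cm.
The intermediate image is 14.34 cm to the left of lens 1 (virtual), which is 69.2 − (-14.34) = 83.54 cm to the left of lens 2, so d_o2 = +83.54 cm.
Lens 2: 1/d_i2 = 1/f₂ − 1/d_o2 = 1/(35.0) − 1/(83.54) = 0.01660, so d_i2 = 60.2 cm.
The final image is real, 60.2 cm to the right of lens 2 (overall magnification ≈ -1.3).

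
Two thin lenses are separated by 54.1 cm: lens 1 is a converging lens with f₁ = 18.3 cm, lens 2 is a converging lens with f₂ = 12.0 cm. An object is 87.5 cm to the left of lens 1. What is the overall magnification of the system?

Lens 1: 1/d_i1 = 1/(18.3) − 1/(87.5) = 0.04322, so d_i1 = 23.14 cm; m₁ = −d_i1/d_o1 = -0.2645.
d_o2 = 54.1 − (23.14) = 30.96 cm.
Lens 2: 1/d_i2 = 1/(12.0) − 1/(30.96) = 0.05103, so d_i2 = 19.59 cm; m₂ = −d_i2/d_o2 = -0.6329.
m = m₁·m₂ = (-0.2645)(-0.6329) = +0.167.

m = +0.167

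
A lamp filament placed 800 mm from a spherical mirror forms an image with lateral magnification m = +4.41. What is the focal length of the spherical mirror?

m = −d_i/d_o ⇒ d_i = −m·d_o = −(+4.41)·(800) = -3528 mm.
1/f = 1/d_o + 1/d_i = 1/(800) + 1/(-3528) = 0.0009666, so f = 1030 mm.
Since f is positive, the spherical mirror is concave.

f = 1030 mm (concave)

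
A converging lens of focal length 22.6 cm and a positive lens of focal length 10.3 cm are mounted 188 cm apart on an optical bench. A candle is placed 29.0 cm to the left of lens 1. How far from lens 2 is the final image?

11.7 cm

Lens 1: 1/d_i1 = 1/f₁ − 1/d_o1 = 1/(22.6) − 1/(29.0) = 0.009765, so d_i1 = 102.4 cm.
The intermediate image is 102.4 cm to the right of lens 1, which is 188 − (102.4) = 85.60 cm to the left of lens 2, so d_o2 = +85.60 cm.
Lens 2: 1/d_i2 = 1/f₂ − 1/d_o2 = 1/(10.3) − 1/(85.60) = 0.08541, so d_i2 = 11.7 cm.
The final image is real, 11.7 cm to the right of lens 2 (overall magnification ≈ 0.48).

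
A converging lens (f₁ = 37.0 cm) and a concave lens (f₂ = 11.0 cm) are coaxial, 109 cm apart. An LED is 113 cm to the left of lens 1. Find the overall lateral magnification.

m = -0.0824

Lens 1: 1/d_i1 = 1/(37.0) − 1/(113) = 0.01818, so d_i1 = 55.01 cm; m₁ = −d_i1/d_o1 = -0.4868.
d_o2 = 109 − (55.01) = 53.99 cm.
f₂ = −11.0 cm (diverging).
Lens 2: 1/d_i2 = 1/(-11.0) − 1/(53.99) = -0.1094, so d_i2 = -9.138 cm; m₂ = −d_i2/d_o2 = +0.1693.
m = m₁·m₂ = (-0.4868)(+0.1693) = -0.0824.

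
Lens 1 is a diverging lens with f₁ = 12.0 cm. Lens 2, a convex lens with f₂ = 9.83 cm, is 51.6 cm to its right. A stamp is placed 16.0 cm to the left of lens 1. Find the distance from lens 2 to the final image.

Lens 1 is diverging, so f₁ = −12.0 cm.
Lens 1: 1/d_i1 = 1/f₁ − 1/d_o1 = 1/(-12.0) − 1/(16.0) = -0.1458, so d_i1 = -6.857 cm.
The intermediate image is 6.857 cm to the left of lens 1 (virtual), which is 51.6 − (-6.857) = 58.46 cm to the left of lens 2, so d_o2 = +58.46 cm.
Lens 2: 1/d_i2 = 1/f₂ − 1/d_o2 = 1/(9.83) − 1/(58.46) = 0.08462, so d_i2 = 11.8 cm.
The final image is real, 11.8 cm to the right of lens 2 (overall magnification ≈ -0.087).

11.8 cm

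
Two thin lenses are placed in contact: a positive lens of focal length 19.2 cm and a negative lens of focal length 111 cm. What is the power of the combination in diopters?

P = +4.31 D

P₁ = 1/f₁ = 1/(0.192 m) = +5.208 D; P₂ = 1/f₂ = 1/(-1.11 m) = -0.9009 D.
For thin lenses in contact, P = P₁ + P₂ = (+5.208) + (-0.9009) = +4.31 D.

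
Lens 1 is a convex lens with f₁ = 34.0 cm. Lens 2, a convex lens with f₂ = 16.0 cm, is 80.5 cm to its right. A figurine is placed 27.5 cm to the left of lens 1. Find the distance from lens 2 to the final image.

Lens 1: 1/d_i1 = 1/f₁ − 1/d_o1 = 1/(34.0) − 1/(27.5) = -0.006952, so d_i1 = -143.8 cm.
The intermediate image is 143.8 cm to the left of lens 1 (virtual), which is 80.5 − (-143.8) = 224.3 cm to the left of lens 2, so d_o2 = +224.3 cm.
Lens 2: 1/d_i2 = 1/f₂ − 1/d_o2 = 1/(16.0) − 1/(224.3) = 0.05804, so d_i2 = 17.2 cm.
The final image is real, 17.2 cm to the right of lens 2 (overall magnification ≈ -0.40).

17.2 cm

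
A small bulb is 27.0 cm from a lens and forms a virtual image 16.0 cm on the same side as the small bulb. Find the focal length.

Virtual image ⇒ d_i = −16.0 cm.
1/f = 1/d_o + 1/d_i = 1/(27.0) + 1/(-16.0) = -0.02546, so f = -39.3 cm.
Since f is negative, the lens is diverging.

f = -39.3 cm (diverging)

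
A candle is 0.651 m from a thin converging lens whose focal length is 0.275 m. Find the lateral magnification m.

1/d_i = 1/f − 1/d_o = 1/(0.2750) − 1/(0.651) = 2.100, so d_i = 0.4761 m.
m = −d_i/d_o = −(0.4761)/(0.651) = -0.731.
The image is real, inverted and reduced, on the far side of the lens.

m = -0.731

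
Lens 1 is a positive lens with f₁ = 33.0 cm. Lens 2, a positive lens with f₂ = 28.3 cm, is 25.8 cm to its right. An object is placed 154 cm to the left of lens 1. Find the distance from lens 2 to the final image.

10.3 cm

Lens 1: 1/d_i1 = 1/f₁ − 1/d_o1 = 1/(33.0) − 1/(154) = 0.02381, so d_i1 = 42.00 cm.
The intermediate image is 42.00 cm to the right of lens 1, which lies 16.20 cm to the right of lens 2 — a virtual object — so d_o2 = −16.20 cm.
Lens 2: 1/d_i2 = 1/f₂ − 1/d_o2 = 1/(28.3) − 1/(-16.20) = 0.09706, so d_i2 = 10.3 cm.
The final image is real, 10.3 cm to the right of lens 2 (overall magnification ≈ -0.17).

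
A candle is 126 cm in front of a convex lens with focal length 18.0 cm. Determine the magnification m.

m = -0.167

1/d_i = 1/f − 1/d_o = 1/(18.00) − 1/(126) = 0.04762, so d_i = 21.00 cm.
m = −d_i/d_o = −(21.00)/(126) = -0.167.
The image is real, inverted and reduced, on the far side of the lens.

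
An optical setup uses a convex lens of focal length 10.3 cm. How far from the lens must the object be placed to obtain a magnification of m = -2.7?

14.1 cm

m = −d_i/d_o ⇒ d_i = −m·d_o.
1/f = 1/d_o + 1/d_i = 1/d_o − 1/(m·d_o) = (1 − 1/m)/d_o, so d_o = f(1 − 1/m) = (10.30)(1 − 1/(-2.7)) = 14.1 cm.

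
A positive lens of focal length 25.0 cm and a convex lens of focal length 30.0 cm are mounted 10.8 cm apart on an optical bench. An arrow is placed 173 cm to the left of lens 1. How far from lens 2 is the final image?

11.4 cm

Lens 1: 1/d_i1 = 1/f₁ − 1/d_o1 = 1/(25.0) − 1/(173) = 0.03422, so d_i1 = 29.22 cm.
The intermediate image is 29.22 cm to the right of lens 1, which lies 18.42 cm to the right of lens 2 — a virtual object — so d_o2 = −18.42 cm.
Lens 2: 1/d_i2 = 1/f₂ − 1/d_o2 = 1/(30.0) − 1/(-18.42) = 0.08762, so d_i2 = 11.4 cm.
The final image is real, 11.4 cm to the right of lens 2 (overall magnification ≈ -0.10).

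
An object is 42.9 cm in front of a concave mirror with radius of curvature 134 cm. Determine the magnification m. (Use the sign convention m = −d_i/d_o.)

m = +2.78

f = R/2 = 134/2 = 67.00 cm.
1/d_i = 1/f − 1/d_o = 1/(67.00) − 1/(42.9) = -0.008385, so d_i = -119.3 cm.
m = −d_i/d_o = −(-119.3)/(42.9) = +2.78.
The image is virtual, upright and enlarged, behind the mirror.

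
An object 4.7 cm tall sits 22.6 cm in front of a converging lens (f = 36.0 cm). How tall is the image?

1/d_i = 1/f − 1/d_o = 1/(36.00) − 1/(22.6) = -0.01647, so d_i = -60.72 cm.
m = −d_i/d_o = +2.687.
|h_i| = |m|·h_o = 2.687 × 4.7 = 12.6 cm. The image is virtual, upright and enlarged, on the same side as the object.

12.6 cm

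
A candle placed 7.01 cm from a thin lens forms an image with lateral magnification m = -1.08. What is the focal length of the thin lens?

m = −d_i/d_o ⇒ d_i = −m·d_o = −(-1.08)·(7.01) = 7.571 cm.
1/f = 1/d_o + 1/d_i = 1/(7.01) + 1/(7.571) = 0.2747, so f = 3.64 cm.
Since f is positive, the thin lens is converging.

f = 3.64 cm (converging)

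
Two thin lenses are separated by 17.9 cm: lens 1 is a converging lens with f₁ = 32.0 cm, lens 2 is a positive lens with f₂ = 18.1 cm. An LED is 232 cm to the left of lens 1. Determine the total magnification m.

Lens 1: 1/d_i1 = 1/(32.0) − 1/(232) = 0.02694, so d_i1 = 37.12 cm; m₁ = −d_i1/d_o1 = -0.1600.
d_o2 = 17.9 − (37.12) = -19.22 cm (virtual object).
Lens 2: 1/d_i2 = 1/(18.1) − 1/(-19.22) = 0.1073, so d_i2 = 9.322 cm; m₂ = −d_i2/d_o2 = +0.4850.
m = m₁·m₂ = (-0.1600)(+0.4850) = -0.0776.

m = -0.0776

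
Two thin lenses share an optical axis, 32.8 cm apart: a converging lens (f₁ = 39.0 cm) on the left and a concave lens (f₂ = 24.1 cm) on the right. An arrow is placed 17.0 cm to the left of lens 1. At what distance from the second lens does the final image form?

17.4 cm

Lens 1: 1/d_i1 = 1/f₁ − 1/d_o1 = 1/(39.0) − 1/(17.0) = -0.03318, so d_i1 = -30.14 cm.
The intermediate image is 30.14 cm to the left of lens 1 (virtual), which is 32.8 − (-30.14) = 62.94 cm to the left of lens 2, so d_o2 = +62.94 cm.
Lens 2 is diverging, so f₂ = −24.1 cm.
Lens 2: 1/d_i2 = 1/f₂ − 1/d_o2 = 1/(-24.1) − 1/(62.94) = -0.05738, so d_i2 = -17.4 cm.
The final image is virtual, 17.4 cm to the left of lens 2 (overall magnification ≈ 0.49).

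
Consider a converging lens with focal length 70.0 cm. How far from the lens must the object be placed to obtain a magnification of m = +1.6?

26.2 cm

m = −d_i/d_o ⇒ d_i = −m·d_o.
1/f = 1/d_o + 1/d_i = 1/d_o − 1/(m·d_o) = (1 − 1/m)/d_o, so d_o = f(1 − 1/m) = (70.00)(1 − 1/(+1.6)) = 26.2 cm.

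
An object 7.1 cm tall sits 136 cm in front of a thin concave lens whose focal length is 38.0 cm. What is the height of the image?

1.55 cm

For a concave lens, f = -38.0 cm.
1/d_i = 1/f − 1/d_o = 1/(-38.00) − 1/(136) = -0.03367, so d_i = -29.70 cm.
m = −d_i/d_o = +0.2184.
|h_i| = |m|·h_o = 0.2184 × 7.1 = 1.55 cm. The image is virtual, upright and reduced, on the same side as the object.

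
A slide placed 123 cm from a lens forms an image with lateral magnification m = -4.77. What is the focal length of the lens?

f = 102 cm (converging)

m = −d_i/d_o ⇒ d_i = −m·d_o = −(-4.77)·(123) = 586.7 cm.
1/f = 1/d_o + 1/d_i = 1/(123) + 1/(586.7) = 0.009835, so f = 102 cm.
Since f is positive, the lens is converging.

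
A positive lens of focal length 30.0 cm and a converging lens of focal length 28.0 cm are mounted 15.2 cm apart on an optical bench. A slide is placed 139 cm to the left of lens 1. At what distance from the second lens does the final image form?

Lens 1: 1/d_i1 = 1/f₁ − 1/d_o1 = 1/(30.0) − 1/(139) = 0.02614, so d_i1 = 38.26 cm.
The intermediate image is 38.26 cm to the right of lens 1, which lies 23.06 cm to the right of lens 2 — a virtual object — so d_o2 = −23.06 cm.
Lens 2: 1/d_i2 = 1/f₂ − 1/d_o2 = 1/(28.0) − 1/(-23.06) = 0.07908, so d_i2 = 12.6 cm.
The final image is real, 12.6 cm to the right of lens 2 (overall magnification ≈ -0.15).

12.6 cm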